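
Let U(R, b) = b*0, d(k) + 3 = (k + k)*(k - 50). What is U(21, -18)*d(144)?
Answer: 0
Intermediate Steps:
d(k) = -3 + 2*k*(-50 + k) (d(k) = -3 + (k + k)*(k - 50) = -3 + (2*k)*(-50 + k) = -3 + 2*k*(-50 + k))
U(R, b) = 0
U(21, -18)*d(144) = 0*(-3 - 100*144 + 2*144²) = 0*(-3 - 14400 + 2*20736) = 0*(-3 - 14400 + 41472) = 0*27069 = 0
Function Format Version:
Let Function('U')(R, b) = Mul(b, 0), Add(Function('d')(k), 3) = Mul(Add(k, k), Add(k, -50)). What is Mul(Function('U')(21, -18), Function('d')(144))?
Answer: 0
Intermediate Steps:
Function('d')(k) = Add(-3, Mul(2, k, Add(-50, k))) (Function('d')(k) = Add(-3, Mul(Add(k, k), Add(k, -50))) = Add(-3, Mul(Mul(2, k), Add(-50, k))) = Add(-3, Mul(2, k, Add(-50, k))))
Function('U')(R, b) = 0
Mul(Function('U')(21, -18), Function('d')(144)) = Mul(0, Add(-3, Mul(-100, 144), Mul(2, Pow(144, 2)))) = Mul(0, Add(-3, -14400, Mul(2, 20736))) = Mul(0, Add(-3, -14400, 41472)) = Mul(0, 27069) = 0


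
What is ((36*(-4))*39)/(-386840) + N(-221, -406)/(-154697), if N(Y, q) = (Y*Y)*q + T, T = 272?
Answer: 958948306064/7480373435 ≈ 128.20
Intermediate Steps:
N(Y, q) = 272 + q*Y² (N(Y, q) = (Y*Y)*q + 272 = Y²*q + 272 = q*Y² + 272 = 272 + q*Y²)
((36*(-4))*39)/(-386840) + N(-221, -406)/(-154697) = ((36*(-4))*39)/(-386840) + (272 - 406*(-221)²)/(-154697) = -144*39*(-1/386840) + (272 - 406*48841)*(-1/154697) = -5616*(-1/386840) + (272 - 19829446)*(-1/154697) = 702/48355 - 19829174*(-1/154697) = 702/48355 + 19829174/154697 = 958948306064/7480373435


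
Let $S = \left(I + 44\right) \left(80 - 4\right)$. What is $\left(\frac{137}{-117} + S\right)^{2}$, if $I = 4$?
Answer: $\frac{182054969041}{13689} \approx 1.3299 \cdot 10^{7}$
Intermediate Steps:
$S = 3648$ ($S = \left(4 + 44\right) \left(80 - 4\right) = 48 \cdot 76 = 3648$)
$\left(\frac{137}{-117} + S\right)^{2} = \left(\frac{137}{-117} + 3648\right)^{2} = \left(137 \left(- \frac{1}{117}\right) + 3648\right)^{2} = \left(- \frac{137}{117} + 3648\right)^{2} = \left(\frac{426679}{117}\right)^{2} = \frac{182054969041}{13689}$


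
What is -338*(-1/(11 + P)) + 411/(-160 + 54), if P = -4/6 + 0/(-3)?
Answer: 94743/3286 ≈ 28.832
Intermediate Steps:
P = -⅔ (P = -4*⅙ + 0*(-⅓) = -⅔ + 0 = -⅔ ≈ -0.66667)
-338*(-1/(11 + P)) + 411/(-160 + 54) = -338*(-1/(11 - ⅔)) + 411/(-160 + 54) = -338/((-1*31/3)) + 411/(-106) = -338/(-31/3) + 411*(-1/106) = -338*(-3/31) - 411/106 = 1014/31 - 411/106 = 94743/3286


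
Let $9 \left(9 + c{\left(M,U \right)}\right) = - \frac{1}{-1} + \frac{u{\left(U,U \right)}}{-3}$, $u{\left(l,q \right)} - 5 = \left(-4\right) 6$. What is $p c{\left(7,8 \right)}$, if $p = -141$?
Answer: $\frac{10387}{9} \approx 1154.1$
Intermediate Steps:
$u{\left(l,q \right)} = -19$ ($u{\left(l,q \right)} = 5 - 24 = -19$)
$c{\left(M,U \right)} = - \frac{221}{27}$ ($c{\left(M,U \right)} = -9 + \frac{- \frac{1}{-1} - \frac{19}{-3}}{9} = -9 + \frac{\left(-1\right) \left(-1\right) - - \frac{19}{3}}{9} = -9 + \frac{1 + \frac{19}{3}}{9} = -9 + \frac{1}{9} \cdot \frac{22}{3} = -9 + \frac{22}{27} = - \frac{221}{27}$)
$p c{\left(7,8 \right)} = \left(-141\right) \left(- \frac{221}{27}\right) = \frac{10387}{9}$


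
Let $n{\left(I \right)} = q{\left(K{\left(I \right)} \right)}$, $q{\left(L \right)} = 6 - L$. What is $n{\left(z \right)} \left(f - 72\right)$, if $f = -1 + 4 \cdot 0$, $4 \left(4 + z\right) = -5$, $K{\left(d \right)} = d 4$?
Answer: $-1971$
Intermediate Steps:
$K{\left(d \right)} = 4 d$
$z = - \frac{21}{4}$ ($z = -4 + \frac{1}{4} \left(-5\right) = -4 - \frac{5}{4} = - \frac{21}{4} \approx -5.25$)
$n{\left(I \right)} = 6 - 4 I$
$f = -1$ ($f = -1 + 0 = -1$)
$n{\left(z \right)} \left(f - 72\right) = \left(6 - -21\right) \left(-1 - 72\right) = \left(6 + 21\right) \left(-73\right) = 27 \left(-73\right) = -1971$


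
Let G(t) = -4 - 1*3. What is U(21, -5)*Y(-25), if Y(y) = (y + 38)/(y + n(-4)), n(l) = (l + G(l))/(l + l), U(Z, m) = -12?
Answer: 416/63 ≈ 6.6032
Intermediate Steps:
G(t) = -7 (G(t) = -4 - 3 = -7)
n(l) = (-7 + l)/(2*l) (n(l) = (l - 7)/(l + l) = (-7 + l)/((2*l)) = (-7 + l)*(1/(2*l)) = (-7 + l)/(2*l))
Y(y) = (38 + y)/(11/8 + y) (Y(y) = (y + 38)/(y + (½)*(-7 - 4)/(-4)) = (38 + y)/(y + (½)*(-¼)*(-11)) = (38 + y)/(y + 11/8) = (38 + y)/(11/8 + y))
U(21, -5)*Y(-25) = -96*(38 - 25)/(11 + 8*(-25)) = -96*13/(11 - 200) = -96*13/(-189) = -96*(-1)*13/189 = -12*(-104/189) = 416/63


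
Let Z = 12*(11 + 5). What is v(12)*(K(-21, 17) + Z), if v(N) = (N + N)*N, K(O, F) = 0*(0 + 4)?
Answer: 55296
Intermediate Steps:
K(O, F) = 0 (K(O, F) = 0*4 = 0)
v(N) = 2*N**2 (v(N) = (2*N)*N = 2*N**2)
Z = 192 (Z = 12*16 = 192)
v(12)*(K(-21, 17) + Z) = (2*12**2)*(0 + 192) = (2*144)*192 = 288*192 = 55296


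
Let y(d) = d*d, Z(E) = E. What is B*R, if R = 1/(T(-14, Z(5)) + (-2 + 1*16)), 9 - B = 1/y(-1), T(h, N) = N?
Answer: 8/19 ≈ 0.42105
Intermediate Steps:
y(d) = d²
B = 8 (B = 9 - 1/((-1)²) = 9 - 1/1 = 9 - 1*1 = 9 - 1 = 8)
R = 1/19 (R = 1/(5 + (-2 + 1*16)) = 1/(5 + (-2 + 16)) = 1/(5 + 14) = 1/19 ≈ 0.052632)
B*R = 8*(1/19) = 8/19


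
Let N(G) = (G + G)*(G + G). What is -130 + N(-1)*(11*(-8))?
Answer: -482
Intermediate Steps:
N(G) = 4*G**2 (N(G) = (2*G)*(2*G) = 4*G**2)
-130 + N(-1)*(11*(-8)) = -130 + (4*(-1)**2)*(11*(-8)) = -130 + (4*1)*(-88) = -130 + 4*(-88) = -130 - 352 = -482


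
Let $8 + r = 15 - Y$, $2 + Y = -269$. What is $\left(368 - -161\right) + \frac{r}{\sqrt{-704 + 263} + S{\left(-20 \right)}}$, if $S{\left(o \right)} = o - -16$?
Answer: $\frac{240641}{457} - \frac{5838 i}{457} \approx 526.57 - 12.775 i$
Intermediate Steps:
$Y = -271$ ($Y = -2 - 269 = -271$)
$S{\left(o \right)} = 16 + o$ ($S{\left(o \right)} = o + 16 = 16 + o$)
$r = 278$ ($r = -8 + \left(15 - -271\right) = -8 + \left(15 + 271\right) = -8 + 286 = 278$)
$\left(368 - -161\right) + \frac{r}{\sqrt{-704 + 263} + S{\left(-20 \right)}} = \left(368 - -161\right) + \frac{278}{\sqrt{-704 + 263} + \left(16 - 20\right)} = \left(368 + 161\right) + \frac{278}{\sqrt{-441} - 4} = 529 + \frac{278}{21 i - 4} = 529 + \frac{278}{-4 + 21 i} = 529 + 278 \frac{-4 - 21 i}{457} = 529 + \frac{278 \left(-4 - 21 i\right)}{457}$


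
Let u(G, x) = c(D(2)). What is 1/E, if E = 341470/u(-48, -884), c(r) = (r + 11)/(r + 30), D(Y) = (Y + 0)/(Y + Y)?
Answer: 23/20829670 ≈ 1.1042e-6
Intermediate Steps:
D(Y) = ½ (D(Y) = Y/((2*Y)) = Y*(1/(2*Y)) = ½)
c(r) = (11 + r)/(30 + r)
u(G, x) = 23/61 (u(G, x) = (11 + ½)/(30 + ½) = (23/2)/(61/2) = (2/61)*(23/2) = 23/61)
E = 20829670/23 (E = 341470/(23/61) = 341470*(61/23) = 20829670/23 ≈ 9.0564e+5)
1/E = 1/(20829670/23) = 23/20829670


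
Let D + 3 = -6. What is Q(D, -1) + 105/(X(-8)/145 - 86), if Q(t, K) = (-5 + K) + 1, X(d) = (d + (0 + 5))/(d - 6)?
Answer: -1086035/174577 ≈ -6.2209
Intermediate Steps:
X(d) = (5 + d)/(-6 + d) (X(d) = (d + 5)/(-6 + d) = (5 + d)/(-6 + d))
D = -9 (D = -3 - 6 = -9)
Q(t, K) = -4 + K
Q(D, -1) + 105/(X(-8)/145 - 86) = (-4 - 1) + 105/(((5 - 8)/(-6 - 8))/145 - 86) = -5 + 105/((-3/(-14))*(1/145) - 86) = -5 + 105/(-1/14*(-3)*(1/145) - 86) = -5 + 105/((3/14)*(1/145) - 86) = -5 + 105/(3/2030 - 86) = -5 + 105/(-174577/2030) = -5 - 2030/174577*105 = -5 - 213150/174577 = -1086035/174577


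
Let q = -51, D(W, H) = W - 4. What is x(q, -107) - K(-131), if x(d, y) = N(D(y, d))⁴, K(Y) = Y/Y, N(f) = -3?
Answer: 80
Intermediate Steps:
D(W, H) = -4 + W
K(Y) = 1
x(d, y) = 81 (x(d, y) = (-3)⁴ = 81)
x(q, -107) - K(-131) = 81 - 1*1 = 81 - 1 = 80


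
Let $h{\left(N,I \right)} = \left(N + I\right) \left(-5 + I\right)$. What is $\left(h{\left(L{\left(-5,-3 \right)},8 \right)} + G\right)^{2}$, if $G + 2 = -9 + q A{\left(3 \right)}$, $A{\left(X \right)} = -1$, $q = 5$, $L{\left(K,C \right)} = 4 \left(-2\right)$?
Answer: $256$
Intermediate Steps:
$L{\left(K,C \right)} = -8$
$h{\left(N,I \right)} = \left(-5 + I\right) \left(I + N\right)$ ($h{\left(N,I \right)} = \left(I + N\right) \left(-5 + I\right) = \left(-5 + I\right) \left(I + N\right)$)
$G = -16$ ($G = -2 + \left(-9 + 5 \left(-1\right)\right) = -2 - 14 = -16$)
$\left(h{\left(L{\left(-5,-3 \right)},8 \right)} + G\right)^{2} = \left(\left(8^{2} - 40 - -40 + 8 \left(-8\right)\right) - 16\right)^{2} = \left(\left(64 - 40 + 40 - 64\right) - 16\right)^{2} = \left(0 - 16\right)^{2} = \left(-16\right)^{2} = 256$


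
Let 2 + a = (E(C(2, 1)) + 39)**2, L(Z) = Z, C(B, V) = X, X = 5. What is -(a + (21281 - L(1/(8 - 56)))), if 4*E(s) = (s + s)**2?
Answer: -1218001/48 ≈ -25375.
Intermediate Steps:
C(B, V) = 5
E(s) = s**2 (E(s) = (s + s)**2/4 = (2*s)**2/4 = (4*s**2)/4 = s**2)
a = 4094 (a = -2 + (5**2 + 39)**2 = -2 + (25 + 39)**2 = -2 + 64**2 = -2 + 4096 = 4094)
-(a + (21281 - L(1/(8 - 56)))) = -(4094 + (21281 - 1/(8 - 56))) = -(4094 + (21281 - 1/(-48))) = -(4094 + (21281 - 1*(-1/48))) = -(4094 + (21281 + 1/48)) = -(4094 + 1021489/48) = -1*1218001/48 = -1218001/48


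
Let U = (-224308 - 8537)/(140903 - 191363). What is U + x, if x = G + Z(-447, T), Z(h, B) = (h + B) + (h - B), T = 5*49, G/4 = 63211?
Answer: 847575323/3364 ≈ 2.5195e+5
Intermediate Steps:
G = 252844 (G = 4*63211 = 252844)
T = 245
Z(h, B) = 2*h (Z(h, B) = (B + h) + (h - B) = 2*h)
x = 251950 (x = 252844 + 2*(-447) = 252844 - 894 = 251950)
U = 15523/3364 (U = -232845/(-50460) = -232845*(-1/50460) = 15523/3364 ≈ 4.6144)
U + x = 15523/3364 + 251950 = 847575323/3364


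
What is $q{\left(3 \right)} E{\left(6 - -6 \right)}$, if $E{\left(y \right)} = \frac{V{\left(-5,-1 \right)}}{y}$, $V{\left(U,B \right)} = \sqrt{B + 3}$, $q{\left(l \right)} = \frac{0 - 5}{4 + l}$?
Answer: $- \frac{5 \sqrt{2}}{84} \approx -0.084179$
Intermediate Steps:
$q{\left(l \right)} = - \frac{5}{4 + l}$
$V{\left(U,B \right)} = \sqrt{3 + B}$
$E{\left(y \right)} = \frac{\sqrt{2}}{y}$ ($E{\left(y \right)} = \frac{\sqrt{3 - 1}}{y} = \frac{\sqrt{2}}{y}$)
$q{\left(3 \right)} E{\left(6 - -6 \right)} = - \frac{5}{4 + 3} \frac{\sqrt{2}}{6 - -6} = - \frac{5}{7} \frac{\sqrt{2}}{6 + 6} = \left(-5\right) \frac{1}{7} \frac{\sqrt{2}}{12} = - \frac{5 \sqrt{2} \cdot \frac{1}{12}}{7} = - \frac{5 \frac{\sqrt{2}}{12}}{7} = - \frac{5 \sqrt{2}}{84}$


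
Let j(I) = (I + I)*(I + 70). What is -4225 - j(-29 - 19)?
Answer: -2113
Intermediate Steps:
j(I) = 2*I*(70 + I) (j(I) = (2*I)*(70 + I) = 2*I*(70 + I))
-4225 - j(-29 - 19) = -4225 - 2*(-29 - 19)*(70 + (-29 - 19)) = -4225 - 2*(-48)*(70 - 48) = -4225 - 2*(-48)*22 = -4225 - 1*(-2112) = -4225 + 2112 = -2113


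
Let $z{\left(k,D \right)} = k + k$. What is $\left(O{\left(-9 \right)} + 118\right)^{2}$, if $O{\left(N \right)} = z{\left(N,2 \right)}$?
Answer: $10000$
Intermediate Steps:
$z{\left(k,D \right)} = 2 k$
$O{\left(N \right)} = 2 N$
$\left(O{\left(-9 \right)} + 118\right)^{2} = \left(2 \left(-9\right) + 118\right)^{2} = \left(-18 + 118\right)^{2} = 100^{2} = 10000$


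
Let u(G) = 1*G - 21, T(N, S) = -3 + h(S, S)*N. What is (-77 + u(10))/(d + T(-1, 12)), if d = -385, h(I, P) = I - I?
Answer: 22/97 ≈ 0.22680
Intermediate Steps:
h(I, P) = 0
T(N, S) = -3 (T(N, S) = -3 + 0*N = -3 + 0 = -3)
u(G) = -21 + G (u(G) = G - 21 = -21 + G)
(-77 + u(10))/(d + T(-1, 12)) = (-77 + (-21 + 10))/(-385 - 3) = (-77 - 11)/(-388) = -1/388*(-88) = 22/97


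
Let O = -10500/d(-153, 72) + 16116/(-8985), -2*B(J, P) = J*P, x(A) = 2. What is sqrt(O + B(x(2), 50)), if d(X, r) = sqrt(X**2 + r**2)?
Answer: sqrt(-521029295167590 - 33247397662500*sqrt(353))/3171705 ≈ 10.672*I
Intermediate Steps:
B(J, P) = -J*P/2
O = -5372/2995 - 3500*sqrt(353)/1059 (O = -10500/sqrt((-153)**2 + 72**2) + 16116/(-8985) = -10500/sqrt(23409 + 5184) + 16116*(-1/8985) = -10500*sqrt(353)/3177 - 5372/2995 = -3500*sqrt(353)/1059 - 5372/2995 = -5372/2995 - 3500*sqrt(353)/1059 ≈ -63.889)
sqrt(O + B(x(2), 50)) = sqrt((-5372/2995 - 3500*sqrt(353)/1059) - 1/2*2*50) = sqrt((-5372/2995 - 3500*sqrt(353)/1059) - 50) = sqrt(-155122/2995 - 3500*sqrt(353)/1059)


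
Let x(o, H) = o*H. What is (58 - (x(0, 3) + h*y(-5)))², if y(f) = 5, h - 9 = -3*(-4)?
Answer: 2209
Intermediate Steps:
h = 21 (h = 9 - 3*(-4) = 9 + 12 = 21)
x(o, H) = H*o
(58 - (x(0, 3) + h*y(-5)))² = (58 - (3*0 + 21*5))² = (58 - (0 + 105))² = (58 - 1*105)² = (58 - 105)² = (-47)² = 2209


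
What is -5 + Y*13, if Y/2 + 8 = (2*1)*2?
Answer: -109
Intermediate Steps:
Y = -8 (Y = -16 + 2*((2*1)*2) = -16 + 2*(2*2) = -16 + 2*4 = -16 + 8 = -8)
-5 + Y*13 = -5 - 8*13 = -5 - 104 = -109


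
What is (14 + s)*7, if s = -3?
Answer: 77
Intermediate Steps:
(14 + s)*7 = (14 - 3)*7 = 11*7 = 77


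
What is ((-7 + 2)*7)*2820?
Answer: -98700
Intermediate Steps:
((-7 + 2)*7)*2820 = -5*7*2820 = -35*2820 = -98700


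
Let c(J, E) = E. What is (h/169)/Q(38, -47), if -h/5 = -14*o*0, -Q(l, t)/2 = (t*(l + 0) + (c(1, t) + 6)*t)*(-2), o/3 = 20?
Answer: 0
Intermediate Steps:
o = 60 (o = 3*20 = 60)
Q(l, t) = 4*l*t + 4*t*(6 + t) (Q(l, t) = -2*(t*(l + 0) + (t + 6)*t)*(-2) = -2*(t*l + (6 + t)*t)*(-2) = -2*(l*t + t*(6 + t))*(-2) = -2*(-2*l*t - 2*t*(6 + t)) = 4*l*t + 4*t*(6 + t))
h = 0 (h = -5*(-14*60)*0 = -(-4200)*0 = -5*0 = 0)
(h/169)/Q(38, -47) = (0/169)/((4*(-47)*(6 + 38 - 47))) = (0*(1/169))/((4*(-47)*(-3))) = 0/564 = 0*(1/564) = 0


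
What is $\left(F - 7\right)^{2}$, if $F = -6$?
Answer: $169$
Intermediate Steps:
$\left(F - 7\right)^{2} = \left(-6 - 7\right)^{2} = \left(-13\right)^{2} = 169$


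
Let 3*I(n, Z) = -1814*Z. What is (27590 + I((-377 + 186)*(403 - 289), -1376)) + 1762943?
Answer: 7867663/3 ≈ 2.6226e+6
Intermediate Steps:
I(n, Z) = -1814*Z/3 (I(n, Z) = (-1814*Z)/3 = -1814*Z/3)
(27590 + I((-377 + 186)*(403 - 289), -1376)) + 1762943 = (27590 - 1814/3*(-1376)) + 1762943 = (27590 + 2496064/3) + 1762943 = 2578834/3 + 1762943 = 7867663/3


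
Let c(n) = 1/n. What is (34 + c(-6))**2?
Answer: 41209/36 ≈ 1144.7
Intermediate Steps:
(34 + c(-6))**2 = (34 + 1/(-6))**2 = (34 - 1/6)**2 = (203/6)**2 = 41209/36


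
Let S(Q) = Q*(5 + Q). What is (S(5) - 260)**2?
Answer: 44100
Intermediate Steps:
(S(5) - 260)**2 = (5*(5 + 5) - 260)**2 = (5*10 - 260)**2 = (50 - 260)**2 = (-210)**2 = 44100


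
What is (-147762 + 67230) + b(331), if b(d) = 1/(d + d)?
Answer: -53312183/662 ≈ -80532.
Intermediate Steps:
b(d) = 1/(2*d)
(-147762 + 67230) + b(331) = (-147762 + 67230) + (½)/331 = -80532 + (½)*(1/331) = -80532 + 1/662 = -53312183/662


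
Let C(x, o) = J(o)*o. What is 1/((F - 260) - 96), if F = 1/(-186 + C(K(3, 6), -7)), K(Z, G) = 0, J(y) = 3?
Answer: -207/73693 ≈ -0.0028090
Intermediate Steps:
C(x, o) = 3*o
F = -1/207 (F = 1/(-186 + 3*(-7)) = 1/(-186 - 21) = 1/(-207) = -1/207 ≈ -0.0048309)
1/((F - 260) - 96) = 1/((-1/207 - 260) - 96) = 1/(-53821/207 - 96) = 1/(-73693/207) = -207/73693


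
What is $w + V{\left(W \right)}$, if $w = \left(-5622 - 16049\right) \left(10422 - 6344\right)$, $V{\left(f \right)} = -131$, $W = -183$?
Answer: $-88374469$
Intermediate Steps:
$w = -88374338$ ($w = \left(-21671\right) 4078 = -88374338$)
$w + V{\left(W \right)} = -88374338 - 131 = -88374469$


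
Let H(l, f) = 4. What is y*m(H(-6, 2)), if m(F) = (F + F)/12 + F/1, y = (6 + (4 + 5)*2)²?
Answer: 2688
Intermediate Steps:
y = 576 (y = (6 + 9*2)² = (6 + 18)² = 24² = 576)
m(F) = 7*F/6 (m(F) = (2*F)*(1/12) + F*1 = F/6 + F = 7*F/6)
y*m(H(-6, 2)) = 576*((7/6)*4) = 576*(14/3) = 2688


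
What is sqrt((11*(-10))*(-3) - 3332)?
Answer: I*sqrt(3002) ≈ 54.791*I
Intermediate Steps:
sqrt((11*(-10))*(-3) - 3332) = sqrt(-110*(-3) - 3332) = sqrt(330 - 3332) = sqrt(-3002) = I*sqrt(3002)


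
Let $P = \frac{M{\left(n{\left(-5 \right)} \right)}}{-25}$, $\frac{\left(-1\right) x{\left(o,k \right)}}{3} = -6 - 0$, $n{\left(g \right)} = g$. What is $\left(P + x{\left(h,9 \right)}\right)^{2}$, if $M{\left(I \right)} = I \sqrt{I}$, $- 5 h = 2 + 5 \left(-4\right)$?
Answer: $\frac{\left(90 + i \sqrt{5}\right)^{2}}{25} \approx 323.8 + 16.1 i$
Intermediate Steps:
$h = \frac{18}{5}$ ($h = - \frac{2 + 5 \left(-4\right)}{5} = - \frac{2 - 20}{5} = \left(- \frac{1}{5}\right) \left(-18\right) = \frac{18}{5} \approx 3.6$)
$M{\left(I \right)} = I^{\frac{3}{2}}$
$x{\left(o,k \right)} = 18$ ($x{\left(o,k \right)} = - 3 \left(-6 - 0\right) = - 3 \left(-6 + 0\right) = \left(-3\right) \left(-6\right) = 18$)
$P = \frac{i \sqrt{5}}{5}$ ($P = \frac{\left(-5\right)^{\frac{3}{2}}}{-25} = - 5 i \sqrt{5} \left(- \frac{1}{25}\right) = \frac{i \sqrt{5}}{5} \approx 0.44721 i$)
$\left(P + x{\left(h,9 \right)}\right)^{2} = \left(\frac{i \sqrt{5}}{5} + 18\right)^{2} = \left(18 + \frac{i \sqrt{5}}{5}\right)^{2}$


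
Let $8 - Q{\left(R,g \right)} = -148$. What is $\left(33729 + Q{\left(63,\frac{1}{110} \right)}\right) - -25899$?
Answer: $59784$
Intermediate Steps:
$Q{\left(R,g \right)} = 156$ ($Q{\left(R,g \right)} = 8 - -148 = 8 + 148 = 156$)
$\left(33729 + Q{\left(63,\frac{1}{110} \right)}\right) - -25899 = \left(33729 + 156\right) - -25899 = 33885 + 25899 = 59784$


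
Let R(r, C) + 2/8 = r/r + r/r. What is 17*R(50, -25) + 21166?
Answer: 84783/4 ≈ 21196.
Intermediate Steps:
R(r, C) = 7/4 (R(r, C) = -¼ + (r/r + r/r) = -¼ + (1 + 1) = -¼ + 2 = 7/4)
17*R(50, -25) + 21166 = 17*(7/4) + 21166 = 119/4 + 21166 = 84783/4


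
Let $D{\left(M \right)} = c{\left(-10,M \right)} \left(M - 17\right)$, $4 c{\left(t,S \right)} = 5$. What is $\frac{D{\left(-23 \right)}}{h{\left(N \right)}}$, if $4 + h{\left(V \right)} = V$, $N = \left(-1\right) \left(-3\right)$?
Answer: $50$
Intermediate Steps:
$N = 3$
$c{\left(t,S \right)} = \frac{5}{4}$ ($c{\left(t,S \right)} = \frac{1}{4} \cdot 5 = \frac{5}{4}$)
$h{\left(V \right)} = -4 + V$
$D{\left(M \right)} = - \frac{85}{4} + \frac{5 M}{4}$ ($D{\left(M \right)} = \frac{5 \left(M - 17\right)}{4} = \frac{5 \left(-17 + M\right)}{4} = - \frac{85}{4} + \frac{5 M}{4}$)
$\frac{D{\left(-23 \right)}}{h{\left(N \right)}} = \frac{- \frac{85}{4} + \frac{5}{4} \left(-23\right)}{-4 + 3} = \frac{- \frac{85}{4} - \frac{115}{4}}{-1} = \left(-50\right) \left(-1\right) = 50$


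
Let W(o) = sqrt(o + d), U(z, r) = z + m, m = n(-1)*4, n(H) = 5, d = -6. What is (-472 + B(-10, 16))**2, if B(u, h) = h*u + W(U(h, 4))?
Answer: (632 - sqrt(30))**2 ≈ 3.9253e+5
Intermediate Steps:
m = 20 (m = 5*4 = 20)
U(z, r) = 20 + z (U(z, r) = z + 20 = 20 + z)
W(o) = sqrt(-6 + o) (W(o) = sqrt(o - 6) = sqrt(-6 + o))
B(u, h) = sqrt(14 + h) + h*u (B(u, h) = h*u + sqrt(-6 + (20 + h)) = h*u + sqrt(14 + h) = sqrt(14 + h) + h*u)
(-472 + B(-10, 16))**2 = (-472 + (sqrt(14 + 16) + 16*(-10)))**2 = (-472 + (sqrt(30) - 160))**2 = (-472 + (-160 + sqrt(30)))**2 = (-632 + sqrt(30))**2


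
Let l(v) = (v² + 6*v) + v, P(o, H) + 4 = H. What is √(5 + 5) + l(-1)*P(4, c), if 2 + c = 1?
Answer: 30 + √10 ≈ 33.162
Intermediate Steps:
c = -1 (c = -2 + 1 = -1)
P(o, H) = -4 + H
l(v) = v² + 7*v
√(5 + 5) + l(-1)*P(4, c) = √(5 + 5) + (-(7 - 1))*(-4 - 1) = √10 - 1*6*(-5) = √10 - 6*(-5) = √10 + 30 = 30 + √10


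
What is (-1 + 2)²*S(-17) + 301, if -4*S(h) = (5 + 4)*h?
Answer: 1357/4 ≈ 339.25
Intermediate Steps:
S(h) = -9*h/4 (S(h) = -(5 + 4)*h/4 = -9*h/4)
(-1 + 2)²*S(-17) + 301 = (-1 + 2)²*(-9/4*(-17)) + 301 = 1²*(153/4) + 301 = 1*(153/4) + 301 = 153/4 + 301 = 1357/4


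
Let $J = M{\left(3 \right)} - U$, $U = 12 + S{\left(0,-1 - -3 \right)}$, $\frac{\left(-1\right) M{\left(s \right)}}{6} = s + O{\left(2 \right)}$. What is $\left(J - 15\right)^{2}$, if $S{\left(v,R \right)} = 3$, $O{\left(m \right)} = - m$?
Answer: $1296$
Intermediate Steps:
$M{\left(s \right)} = 12 - 6 s$ ($M{\left(s \right)} = - 6 \left(s - 2\right) = - 6 \left(-2 + s\right) = 12 - 6 s$)
$U = 15$ ($U = 12 + 3 = 15$)
$J = -21$ ($J = \left(12 - 18\right) - 15 = -6 - 15 = -21$)
$\left(J - 15\right)^{2} = \left(-21 - 15\right)^{2} = \left(-36\right)^{2} = 1296$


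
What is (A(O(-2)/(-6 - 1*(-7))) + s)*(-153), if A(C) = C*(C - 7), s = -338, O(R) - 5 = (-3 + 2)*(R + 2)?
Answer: 53244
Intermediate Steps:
O(R) = 3 - R (O(R) = 5 + (-3 + 2)*(R + 2) = 5 - (2 + R) = 5 + (-2 - R) = 3 - R)
A(C) = C*(-7 + C)
(A(O(-2)/(-6 - 1*(-7))) + s)*(-153) = (((3 - 1*(-2))/(-6 - 1*(-7)))*(-7 + (3 - 1*(-2))/(-6 - 1*(-7))) - 338)*(-153) = (((3 + 2)/(-6 + 7))*(-7 + (3 + 2)/(-6 + 7)) - 338)*(-153) = ((5/1)*(-7 + 5/1) - 338)*(-153) = ((5*1)*(-7 + 5*1) - 338)*(-153) = (5*(-7 + 5) - 338)*(-153) = (5*(-2) - 338)*(-153) = (-10 - 338)*(-153) = -348*(-153) = 53244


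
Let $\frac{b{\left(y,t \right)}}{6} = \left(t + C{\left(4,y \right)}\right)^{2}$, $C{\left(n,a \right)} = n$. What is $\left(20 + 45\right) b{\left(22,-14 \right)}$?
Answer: $39000$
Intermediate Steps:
$b{\left(y,t \right)} = 6 \left(4 + t\right)^{2}$ ($b{\left(y,t \right)} = 6 \left(t + 4\right)^{2} = 6 \left(4 + t\right)^{2}$)
$\left(20 + 45\right) b{\left(22,-14 \right)} = \left(20 + 45\right) 6 \left(4 - 14\right)^{2} = 65 \cdot 6 \left(-10\right)^{2} = 65 \cdot 6 \cdot 100 = 65 \cdot 600 = 39000$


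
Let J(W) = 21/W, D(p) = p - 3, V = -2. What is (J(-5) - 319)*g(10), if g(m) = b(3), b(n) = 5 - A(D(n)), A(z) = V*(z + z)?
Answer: -1616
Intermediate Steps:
D(p) = -3 + p
A(z) = -4*z (A(z) = -2*(z + z) = -4*z)
b(n) = -7 + 4*n (b(n) = 5 - (-4)*(-3 + n) = 5 - (12 - 4*n) = 5 + (-12 + 4*n) = -7 + 4*n)
g(m) = 5 (g(m) = -7 + 4*3 = -7 + 12 = 5)
(J(-5) - 319)*g(10) = (21/(-5) - 319)*5 = (21*(-⅕) - 319)*5 = (-21/5 - 319)*5 = -1616/5*5 = -1616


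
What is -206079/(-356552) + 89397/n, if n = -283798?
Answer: 13305064449/50594372248 ≈ 0.26298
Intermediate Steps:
-206079/(-356552) + 89397/n = -206079/(-356552) + 89397/(-283798) = -206079*(-1/356552) + 89397*(-1/283798) = 206079/356552 - 89397/283798 = 13305064449/50594372248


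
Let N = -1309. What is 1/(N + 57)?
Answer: -1/1252 ≈ -0.00079872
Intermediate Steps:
1/(N + 57) = 1/(-1309 + 57) = 1/(-1252) = -1/1252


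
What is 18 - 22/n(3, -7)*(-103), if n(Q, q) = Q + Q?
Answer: 1187/3 ≈ 395.67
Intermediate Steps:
n(Q, q) = 2*Q
18 - 22/n(3, -7)*(-103) = 18 - 22/(2*3)*(-103) = 18 - 22/6*(-103) = 18 - 22*⅙*(-103) = 18 - 11/3*(-103) = 18 + 1133/3 = 1187/3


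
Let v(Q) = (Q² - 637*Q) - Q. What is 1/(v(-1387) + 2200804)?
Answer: 1/5009479 ≈ 1.9962e-7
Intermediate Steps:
v(Q) = Q² - 638*Q
1/(v(-1387) + 2200804) = 1/(-1387*(-638 - 1387) + 2200804) = 1/(-1387*(-2025) + 2200804) = 1/(2808675 + 2200804) = 1/5009479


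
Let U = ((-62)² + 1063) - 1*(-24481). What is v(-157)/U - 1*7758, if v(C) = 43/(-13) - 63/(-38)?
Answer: -112628100191/14517672 ≈ -7758.0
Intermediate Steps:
v(C) = -815/494 (v(C) = 43*(-1/13) - 63*(-1/38) = -43/13 + 63/38 = -815/494)
U = 29388 (U = (3844 + 1063) + 24481 = 4907 + 24481 = 29388)
v(-157)/U - 1*7758 = -815/494/29388 - 1*7758 = -815/494*1/29388 - 7758 = -815/14517672 - 7758 = -112628100191/14517672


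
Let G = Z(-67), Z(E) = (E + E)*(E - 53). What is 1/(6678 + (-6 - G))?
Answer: -1/9408 ≈ -0.00010629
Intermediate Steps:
Z(E) = 2*E*(-53 + E) (Z(E) = (2*E)*(-53 + E) = 2*E*(-53 + E))
G = 16080 (G = 2*(-67)*(-53 - 67) = 2*(-67)*(-120) = 16080)
1/(6678 + (-6 - G)) = 1/(6678 + (-6 - 1*16080)) = 1/(6678 + (-6 - 16080)) = 1/(6678 - 16086) = 1/(-9408) = -1/9408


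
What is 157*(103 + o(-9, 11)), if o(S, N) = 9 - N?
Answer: 15857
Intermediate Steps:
157*(103 + o(-9, 11)) = 157*(103 + (9 - 1*11)) = 157*(103 + (9 - 11)) = 157*(103 - 2) = 157*101 = 15857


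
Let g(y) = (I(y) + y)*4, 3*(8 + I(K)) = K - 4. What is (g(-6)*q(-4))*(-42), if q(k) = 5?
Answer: 14560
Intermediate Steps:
I(K) = -28/3 + K/3 (I(K) = -8 + (K - 4)/3 = -8 + (-4 + K)/3 = -8 + (-4/3 + K/3) = -28/3 + K/3)
g(y) = -112/3 + 16*y/3 (g(y) = ((-28/3 + y/3) + y)*4 = (-28/3 + 4*y/3)*4 = -112/3 + 16*y/3)
(g(-6)*q(-4))*(-42) = ((-112/3 + (16/3)*(-6))*5)*(-42) = ((-112/3 - 32)*5)*(-42) = -208/3*5*(-42) = -1040/3*(-42) = 14560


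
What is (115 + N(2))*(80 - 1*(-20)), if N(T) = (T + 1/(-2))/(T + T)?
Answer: 23075/2 ≈ 11538.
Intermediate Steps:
N(T) = (-1/2 + T)/(2*T) (N(T) = (T - 1/2)/((2*T)) = (-1/2 + T)*(1/(2*T)) = (-1/2 + T)/(2*T))
(115 + N(2))*(80 - 1*(-20)) = (115 + (1/4)*(-1 + 2*2)/2)*(80 - 1*(-20)) = (115 + (1/4)*(1/2)*(-1 + 4))*(80 + 20) = (115 + (1/4)*(1/2)*3)*100 = (115 + 3/8)*100 = (923/8)*100 = 23075/2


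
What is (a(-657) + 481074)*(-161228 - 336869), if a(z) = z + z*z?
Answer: -454297338402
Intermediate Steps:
a(z) = z + z²
(a(-657) + 481074)*(-161228 - 336869) = (-657*(1 - 657) + 481074)*(-161228 - 336869) = (-657*(-656) + 481074)*(-498097) = (430992 + 481074)*(-498097) = 912066*(-498097) = -454297338402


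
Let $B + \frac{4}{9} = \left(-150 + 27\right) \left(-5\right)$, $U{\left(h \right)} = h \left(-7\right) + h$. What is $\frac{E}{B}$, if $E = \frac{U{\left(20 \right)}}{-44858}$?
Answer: $\frac{540}{124054799} \approx 4.3529 \cdot 10^{-6}$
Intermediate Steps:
$U{\left(h \right)} = - 6 h$ ($U{\left(h \right)} = - 7 h + h = - 6 h$)
$B = \frac{5531}{9}$ ($B = - \frac{4}{9} + \left(-150 + 27\right) \left(-5\right) = - \frac{4}{9} - -615 = - \frac{4}{9} + 615 = \frac{5531}{9} \approx 614.56$)
$E = \frac{60}{22429}$ ($E = \frac{\left(-6\right) 20}{-44858} = \left(-120\right) \left(- \frac{1}{44858}\right) = \frac{60}{22429} \approx 0.0026751$)
$\frac{E}{B} = \frac{60}{22429 \cdot \frac{5531}{9}} = \frac{60}{22429} \cdot \frac{9}{5531} = \frac{540}{124054799}$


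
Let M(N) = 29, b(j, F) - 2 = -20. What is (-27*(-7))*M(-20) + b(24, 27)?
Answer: 5463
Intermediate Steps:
b(j, F) = -18 (b(j, F) = 2 - 20 = -18)
(-27*(-7))*M(-20) + b(24, 27) = -27*(-7)*29 - 18 = 189*29 - 18 = 5481 - 18 = 5463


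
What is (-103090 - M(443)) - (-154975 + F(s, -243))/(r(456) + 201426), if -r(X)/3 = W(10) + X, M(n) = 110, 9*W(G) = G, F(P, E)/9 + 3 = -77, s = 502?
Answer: -61936457715/600164 ≈ -1.0320e+5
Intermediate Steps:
F(P, E) = -720 (F(P, E) = -27 + 9*(-77) = -27 - 693 = -720)
W(G) = G/9
r(X) = -10/3 - 3*X (r(X) = -3*((⅑)*10 + X) = -3*(10/9 + X) = -10/3 - 3*X)
(-103090 - M(443)) - (-154975 + F(s, -243))/(r(456) + 201426) = (-103090 - 1*110) - (-154975 - 720)/((-10/3 - 3*456) + 201426) = (-103090 - 110) - (-155695)/((-10/3 - 1368) + 201426) = -103200 - (-155695)/(-4114/3 + 201426) = -103200 - (-155695)/600164/3 = -103200 - (-155695)*3/600164 = -103200 - 1*(-467085/600164) = -103200 + 467085/600164 = -61936457715/600164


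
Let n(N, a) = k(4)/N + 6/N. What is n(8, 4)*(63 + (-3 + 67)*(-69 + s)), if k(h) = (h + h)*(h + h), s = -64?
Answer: -295715/4 ≈ -73929.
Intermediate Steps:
k(h) = 4*h² (k(h) = (2*h)*(2*h) = 4*h²)
n(N, a) = 70/N (n(N, a) = (4*4²)/N + 6/N = (4*16)/N + 6/N = 64/N + 6/N = 70/N)
n(8, 4)*(63 + (-3 + 67)*(-69 + s)) = (70/8)*(63 + (-3 + 67)*(-69 - 64)) = (70*(⅛))*(63 + 64*(-133)) = 35*(63 - 8512)/4 = (35/4)*(-8449) = -295715/4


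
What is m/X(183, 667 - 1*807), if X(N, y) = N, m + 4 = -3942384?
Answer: -3942388/183 ≈ -21543.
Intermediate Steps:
m = -3942388 (m = -4 - 3942384 = -3942388)
m/X(183, 667 - 1*807) = -3942388/183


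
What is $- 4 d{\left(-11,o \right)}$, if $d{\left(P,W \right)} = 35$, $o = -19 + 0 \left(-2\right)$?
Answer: $-140$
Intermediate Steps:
$o = -19$ ($o = -19 + 0 = -19$)
$- 4 d{\left(-11,o \right)} = \left(-4\right) 35 = -140$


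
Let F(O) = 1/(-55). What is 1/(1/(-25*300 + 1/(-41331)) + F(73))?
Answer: -17049037555/312255706 ≈ -54.600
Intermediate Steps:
F(O) = -1/55
1/(1/(-25*300 + 1/(-41331)) + F(73)) = 1/(1/(-25*300 + 1/(-41331)) - 1/55) = 1/(1/(-7500 - 1/41331) - 1/55) = 1/(1/(-309982501/41331) - 1/55) = 1/(-41331/309982501 - 1/55) = 1/(-312255706/17049037555) = -17049037555/312255706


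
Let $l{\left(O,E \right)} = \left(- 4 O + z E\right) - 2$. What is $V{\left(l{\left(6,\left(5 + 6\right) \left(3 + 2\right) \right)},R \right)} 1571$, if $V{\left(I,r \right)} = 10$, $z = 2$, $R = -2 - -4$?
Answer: $15710$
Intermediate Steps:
$R = 2$ ($R = -2 + 4 = 2$)
$l{\left(O,E \right)} = -2 - 4 O + 2 E$ ($l{\left(O,E \right)} = \left(- 4 O + 2 E\right) - 2 = -2 - 4 O + 2 E$)
$V{\left(l{\left(6,\left(5 + 6\right) \left(3 + 2\right) \right)},R \right)} 1571 = 10 \cdot 1571 = 15710$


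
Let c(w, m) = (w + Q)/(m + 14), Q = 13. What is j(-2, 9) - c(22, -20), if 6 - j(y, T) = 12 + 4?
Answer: -25/6 ≈ -4.1667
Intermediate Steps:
c(w, m) = (13 + w)/(14 + m) (c(w, m) = (w + 13)/(m + 14) = (13 + w)/(14 + m))
j(y, T) = -10 (j(y, T) = 6 - (12 + 4) = 6 - 1*16 = 6 - 16 = -10)
j(-2, 9) - c(22, -20) = -10 - (13 + 22)/(14 - 20) = -10 - 35/(-6) = -10 - (-1)*35/6 = -10 - 1*(-35/6) = -10 + 35/6 = -25/6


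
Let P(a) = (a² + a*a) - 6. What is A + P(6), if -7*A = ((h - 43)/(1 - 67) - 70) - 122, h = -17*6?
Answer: 43019/462 ≈ 93.115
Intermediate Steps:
h = -102
P(a) = -6 + 2*a² (P(a) = (a² + a²) - 6 = 2*a² - 6 = -6 + 2*a²)
A = 12527/462 (A = -(((-102 - 43)/(1 - 67) - 70) - 122)/7 = -((-145/(-66) - 70) - 122)/7 = -((-145*(-1/66) - 70) - 122)/7 = -((145/66 - 70) - 122)/7 = -(-4475/66 - 122)/7 = -⅐*(-12527/66) = 12527/462 ≈ 27.115)
A + P(6) = 12527/462 + (-6 + 2*6²) = 12527/462 + (-6 + 2*36) = 12527/462 + (-6 + 72) = 12527/462 + 66 = 43019/462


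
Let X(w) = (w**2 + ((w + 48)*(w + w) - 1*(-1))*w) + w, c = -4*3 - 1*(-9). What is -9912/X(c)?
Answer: -3304/271 ≈ -12.192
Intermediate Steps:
c = -3 (c = -12 + 9 = -3)
X(w) = w + w**2 + w*(1 + 2*w*(48 + w)) (X(w) = (w**2 + ((48 + w)*(2*w) + 1)*w) + w = (w**2 + (2*w*(48 + w) + 1)*w) + w = (w**2 + (1 + 2*w*(48 + w))*w) + w = (w**2 + w*(1 + 2*w*(48 + w))) + w = w + w**2 + w*(1 + 2*w*(48 + w)))
-9912/X(c) = -9912*(-1/(3*(2 + 2*(-3)**2 + 97*(-3)))) = -9912*(-1/(3*(2 + 2*9 - 291))) = -9912*(-1/(3*(2 + 18 - 291))) = -9912/((-3*(-271))) = -9912/813 = -9912*1/813 = -3304/271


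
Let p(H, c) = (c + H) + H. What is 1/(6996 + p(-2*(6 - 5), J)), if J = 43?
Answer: 1/7035 ≈ 0.00014215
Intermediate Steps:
p(H, c) = c + 2*H (p(H, c) = (H + c) + H = c + 2*H)
1/(6996 + p(-2*(6 - 5), J)) = 1/(6996 + (43 + 2*(-2*(6 - 5)))) = 1/(6996 + (43 + 2*(-2*1))) = 1/(6996 + (43 + 2*(-2))) = 1/(6996 + (43 - 4)) = 1/(6996 + 39) = 1/7035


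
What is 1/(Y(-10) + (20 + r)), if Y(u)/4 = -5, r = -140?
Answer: -1/140 ≈ -0.0071429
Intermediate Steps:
Y(u) = -20 (Y(u) = 4*(-5) = -20)
1/(Y(-10) + (20 + r)) = 1/(-20 + (20 - 140)) = 1/(-20 - 120) = 1/(-140) = -1/140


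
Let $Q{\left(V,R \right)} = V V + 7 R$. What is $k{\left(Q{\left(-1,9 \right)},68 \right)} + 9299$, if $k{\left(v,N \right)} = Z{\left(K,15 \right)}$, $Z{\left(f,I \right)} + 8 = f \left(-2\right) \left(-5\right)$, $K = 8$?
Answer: $9371$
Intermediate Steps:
$Q{\left(V,R \right)} = V^{2} + 7 R$
$Z{\left(f,I \right)} = -8 + 10 f$ ($Z{\left(f,I \right)} = -8 + f \left(-2\right) \left(-5\right) = -8 + - 2 f \left(-5\right) = -8 + 10 f$)
$k{\left(v,N \right)} = 72$ ($k{\left(v,N \right)} = -8 + 10 \cdot 8 = -8 + 80 = 72$)
$k{\left(Q{\left(-1,9 \right)},68 \right)} + 9299 = 72 + 9299 = 9371$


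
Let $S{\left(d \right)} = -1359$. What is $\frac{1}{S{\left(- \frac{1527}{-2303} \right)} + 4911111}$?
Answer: $\frac{1}{4909752} \approx 2.0368 \cdot 10^{-7}$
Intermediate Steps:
$\frac{1}{S{\left(- \frac{1527}{-2303} \right)} + 4911111} = \frac{1}{-1359 + 4911111} = \frac{1}{4909752}$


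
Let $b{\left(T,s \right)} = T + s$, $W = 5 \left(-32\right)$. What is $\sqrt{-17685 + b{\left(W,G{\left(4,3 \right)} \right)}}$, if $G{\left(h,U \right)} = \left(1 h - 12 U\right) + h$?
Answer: $i \sqrt{17873} \approx 133.69 i$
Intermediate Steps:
$G{\left(h,U \right)} = - 12 U + 2 h$ ($G{\left(h,U \right)} = \left(h - 12 U\right) + h = - 12 U + 2 h$)
$W = -160$
$\sqrt{-17685 + b{\left(W,G{\left(4,3 \right)} \right)}} = \sqrt{-17685 + \left(-160 + \left(\left(-12\right) 3 + 2 \cdot 4\right)\right)} = \sqrt{-17685 + \left(-160 + \left(-36 + 8\right)\right)} = \sqrt{-17685 - 188} = \sqrt{-17873} = i \sqrt{17873}$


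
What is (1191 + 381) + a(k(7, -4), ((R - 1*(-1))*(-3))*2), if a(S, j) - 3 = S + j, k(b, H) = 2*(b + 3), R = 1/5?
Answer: 7939/5 ≈ 1587.8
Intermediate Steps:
R = ⅕ ≈ 0.20000
k(b, H) = 6 + 2*b (k(b, H) = 2*(3 + b) = 6 + 2*b)
a(S, j) = 3 + S + j (a(S, j) = 3 + (S + j) = 3 + S + j)
(1191 + 381) + a(k(7, -4), ((R - 1*(-1))*(-3))*2) = (1191 + 381) + (3 + (6 + 2*7) + ((⅕ - 1*(-1))*(-3))*2) = 1572 + (3 + (6 + 14) + ((⅕ + 1)*(-3))*2) = 1572 + (3 + 20 + ((6/5)*(-3))*2) = 1572 + (3 + 20 - 18/5*2) = 1572 + (3 + 20 - 36/5) = 1572 + 79/5 = 7939/5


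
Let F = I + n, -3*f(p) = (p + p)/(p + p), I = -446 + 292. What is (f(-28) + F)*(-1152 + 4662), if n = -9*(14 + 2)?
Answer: -1047150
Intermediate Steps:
I = -154
n = -144 (n = -9*16 = -144)
f(p) = -1/3 (f(p) = -(p + p)/(3*(p + p)) = -2*p/(3*(2*p)) = -2*p*1/(2*p)/3 = -1/3*1 = -1/3)
F = -298 (F = -154 - 144 = -298)
(f(-28) + F)*(-1152 + 4662) = (-1/3 - 298)*(-1152 + 4662) = -895/3*3510 = -1047150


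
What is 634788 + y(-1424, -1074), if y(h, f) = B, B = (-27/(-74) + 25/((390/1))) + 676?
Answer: 916975171/1443 ≈ 6.3546e+5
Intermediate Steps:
B = 976087/1443 (B = (-27*(-1/74) + 25/((390*1))) + 676 = (27/74 + 25/390) + 676 = (27/74 + 25*(1/390)) + 676 = (27/74 + 5/78) + 676 = 619/1443 + 676 = 976087/1443 ≈ 676.43)
y(h, f) = 976087/1443
634788 + y(-1424, -1074) = 634788 + 976087/1443 = 916975171/1443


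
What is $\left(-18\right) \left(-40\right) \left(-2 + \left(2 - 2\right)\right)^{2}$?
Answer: $2880$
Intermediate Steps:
$\left(-18\right) \left(-40\right) \left(-2 + \left(2 - 2\right)\right)^{2} = 720 \left(-2 + 0\right)^{2} = 720 \left(-2\right)^{2} = 720 \cdot 4 = 2880$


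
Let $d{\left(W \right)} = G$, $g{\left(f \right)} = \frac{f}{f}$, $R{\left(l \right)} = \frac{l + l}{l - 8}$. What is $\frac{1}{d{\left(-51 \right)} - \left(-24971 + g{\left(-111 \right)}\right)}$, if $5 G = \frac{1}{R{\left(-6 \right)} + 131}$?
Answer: $\frac{4615}{115236557} \approx 4.0048 \cdot 10^{-5}$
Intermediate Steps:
$R{\left(l \right)} = \frac{2 l}{-8 + l}$
$g{\left(f \right)} = 1$
$G = \frac{7}{4615}$ ($G = \frac{1}{5 \left(2 \left(-6\right) \frac{1}{-8 - 6} + 131\right)} = \frac{1}{5 \left(2 \left(-6\right) \frac{1}{-14} + 131\right)} = \frac{1}{5 \left(2 \left(-6\right) \left(- \frac{1}{14}\right) + 131\right)} = \frac{1}{5 \left(\frac{6}{7} + 131\right)} = \frac{1}{5 \cdot \frac{923}{7}} = \frac{1}{5} \cdot \frac{7}{923} = \frac{7}{4615} \approx 0.0015168$)
$d{\left(W \right)} = \frac{7}{4615}$
$\frac{1}{d{\left(-51 \right)} - \left(-24971 + g{\left(-111 \right)}\right)} = \frac{1}{\frac{7}{4615} - \left(-24971 + 1\right)} = \frac{1}{\frac{7}{4615} - -24970} = \frac{1}{\frac{7}{4615} + 24970} = \frac{1}{\frac{115236557}{4615}} = \frac{4615}{115236557}$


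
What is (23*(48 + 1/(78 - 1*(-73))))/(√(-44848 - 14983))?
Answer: -166727*I*√59831/9034481 ≈ -4.514*I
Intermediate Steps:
(23*(48 + 1/(78 - 1*(-73))))/(√(-44848 - 14983)) = (23*(48 + 1/(78 + 73)))/(√(-59831)) = (23*(48 + 1/151))/((I*√59831)) = (23*(48 + 1/151))*(-I*√59831/59831) = (23*(7249/151))*(-I*√59831/59831) = 166727*(-I*√59831/59831)/151 = -166727*I*√59831/9034481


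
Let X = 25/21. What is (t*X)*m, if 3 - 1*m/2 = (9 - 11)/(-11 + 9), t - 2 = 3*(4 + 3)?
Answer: 2300/21 ≈ 109.52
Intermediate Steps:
t = 23 (t = 2 + 3*(4 + 3) = 2 + 3*7 = 2 + 21 = 23)
m = 4 (m = 6 - 2*(9 - 11)/(-11 + 9) = 6 - (-4)/(-2) = 6 - (-4)*(-1)/2 = 6 - 2*1 = 6 - 2 = 4)
X = 25/21 (X = 25*(1/21) = 25/21 ≈ 1.1905)
(t*X)*m = (23*(25/21))*4 = (575/21)*4 = 2300/21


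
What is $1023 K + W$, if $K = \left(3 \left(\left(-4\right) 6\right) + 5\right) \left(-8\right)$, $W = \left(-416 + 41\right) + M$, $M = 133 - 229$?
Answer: $547857$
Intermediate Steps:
$M = -96$
$W = -471$ ($W = \left(-416 + 41\right) - 96 = -375 - 96 = -471$)
$K = 536$ ($K = \left(3 \left(-24\right) + 5\right) \left(-8\right) = \left(-72 + 5\right) \left(-8\right) = \left(-67\right) \left(-8\right) = 536$)
$1023 K + W = 1023 \cdot 536 - 471 = 548328 - 471 = 547857$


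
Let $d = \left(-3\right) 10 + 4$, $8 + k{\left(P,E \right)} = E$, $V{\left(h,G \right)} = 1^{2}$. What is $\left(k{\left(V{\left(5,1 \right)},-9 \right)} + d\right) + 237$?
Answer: $194$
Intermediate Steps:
$V{\left(h,G \right)} = 1$
$k{\left(P,E \right)} = -8 + E$
$d = -26$ ($d = -30 + 4 = -26$)
$\left(k{\left(V{\left(5,1 \right)},-9 \right)} + d\right) + 237 = \left(\left(-8 - 9\right) - 26\right) + 237 = \left(-17 - 26\right) + 237 = -43 + 237 = 194$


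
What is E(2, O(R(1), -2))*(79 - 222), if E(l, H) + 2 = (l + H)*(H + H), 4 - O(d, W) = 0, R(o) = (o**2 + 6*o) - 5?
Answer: -6578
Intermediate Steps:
R(o) = -5 + o**2 + 6*o
O(d, W) = 4 (O(d, W) = 4 - 1*0 = 4 + 0 = 4)
E(l, H) = -2 + 2*H*(H + l) (E(l, H) = -2 + (l + H)*(H + H) = -2 + (H + l)*(2*H) = -2 + 2*H*(H + l))
E(2, O(R(1), -2))*(79 - 222) = (-2 + 2*4**2 + 2*4*2)*(79 - 222) = (-2 + 2*16 + 16)*(-143) = (-2 + 32 + 16)*(-143) = 46*(-143) = -6578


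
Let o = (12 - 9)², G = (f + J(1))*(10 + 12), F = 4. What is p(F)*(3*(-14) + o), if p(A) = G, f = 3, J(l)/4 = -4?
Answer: 9438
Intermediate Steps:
J(l) = -16 (J(l) = 4*(-4) = -16)
G = -286 (G = (3 - 16)*(10 + 12) = -13*22 = -286)
p(A) = -286
o = 9 (o = 3² = 9)
p(F)*(3*(-14) + o) = -286*(3*(-14) + 9) = -286*(-42 + 9) = -286*(-33) = 9438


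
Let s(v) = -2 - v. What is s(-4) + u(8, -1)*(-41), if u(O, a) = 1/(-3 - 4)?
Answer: 55/7 ≈ 7.8571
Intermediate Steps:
u(O, a) = -⅐ (u(O, a) = 1/(-7) = -⅐)
s(-4) + u(8, -1)*(-41) = (-2 - 1*(-4)) - ⅐*(-41) = (-2 + 4) + 41/7 = 2 + 41/7 = 55/7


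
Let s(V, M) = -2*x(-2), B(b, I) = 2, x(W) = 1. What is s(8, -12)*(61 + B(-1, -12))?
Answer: -126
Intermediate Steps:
s(V, M) = -2 (s(V, M) = -2*1 = -2)
s(8, -12)*(61 + B(-1, -12)) = -2*(61 + 2) = -2*63 = -126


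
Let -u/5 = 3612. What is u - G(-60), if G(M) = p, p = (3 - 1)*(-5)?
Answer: -18050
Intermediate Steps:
u = -18060 (u = -5*3612 = -18060)
p = -10 (p = 2*(-5) = -10)
G(M) = -10
u - G(-60) = -18060 - 1*(-10) = -18060 + 10 = -18050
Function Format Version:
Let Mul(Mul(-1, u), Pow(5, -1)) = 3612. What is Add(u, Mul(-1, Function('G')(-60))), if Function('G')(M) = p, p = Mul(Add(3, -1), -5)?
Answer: -18050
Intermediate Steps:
u = -18060 (u = Mul(-5, 3612) = -18060)
p = -10 (p = Mul(2, -5) = -10)
Function('G')(M) = -10
Add(u, Mul(-1, Function('G')(-60))) = Add(-18060, Mul(-1, -10)) = Add(-18060, 10) = -18050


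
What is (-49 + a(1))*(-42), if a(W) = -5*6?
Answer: 3318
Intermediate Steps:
a(W) = -30
(-49 + a(1))*(-42) = (-49 - 30)*(-42) = -79*(-42) = 3318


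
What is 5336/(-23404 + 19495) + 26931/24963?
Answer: -9309763/32526789 ≈ -0.28622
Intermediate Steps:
5336/(-23404 + 19495) + 26931/24963 = 5336/(-3909) + 26931*(1/24963) = 5336*(-1/3909) + 8977/8321 = -5336/3909 + 8977/8321 = -9309763/32526789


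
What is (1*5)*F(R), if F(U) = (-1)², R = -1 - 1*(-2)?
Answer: 5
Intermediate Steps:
R = 1 (R = -1 + 2 = 1)
F(U) = 1
(1*5)*F(R) = (1*5)*1 = 5*1 = 5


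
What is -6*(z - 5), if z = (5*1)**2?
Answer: -120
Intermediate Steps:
z = 25 (z = 5**2 = 25)
-6*(z - 5) = -6*(25 - 5) = -6*20 = -120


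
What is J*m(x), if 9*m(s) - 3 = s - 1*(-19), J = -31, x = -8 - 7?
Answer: -217/9 ≈ -24.111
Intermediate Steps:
x = -15
m(s) = 22/9 + s/9 (m(s) = 1/3 + (s - 1*(-19))/9 = 1/3 + (s + 19)/9 = 1/3 + (19 + s)/9 = 1/3 + (19/9 + s/9) = 22/9 + s/9)
J*m(x) = -31*(22/9 + (1/9)*(-15)) = -31*(22/9 - 5/3) = -31*7/9 = -217/9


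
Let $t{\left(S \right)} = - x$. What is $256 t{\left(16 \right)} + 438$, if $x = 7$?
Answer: $-1354$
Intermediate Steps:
$t{\left(S \right)} = -7$ ($t{\left(S \right)} = \left(-1\right) 7 = -7$)
$256 t{\left(16 \right)} + 438 = 256 \left(-7\right) + 438 = -1792 + 438 = -1354$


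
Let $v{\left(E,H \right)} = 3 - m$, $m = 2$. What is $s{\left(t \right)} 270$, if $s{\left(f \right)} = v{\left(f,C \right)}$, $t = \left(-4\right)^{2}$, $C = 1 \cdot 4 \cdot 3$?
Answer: $270$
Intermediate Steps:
$C = 12$ ($C = 4 \cdot 3 = 12$)
$t = 16$
$v{\left(E,H \right)} = 1$ ($v{\left(E,H \right)} = 3 - 2 = 1$)
$s{\left(f \right)} = 1$
$s{\left(t \right)} 270 = 1 \cdot 270 = 270$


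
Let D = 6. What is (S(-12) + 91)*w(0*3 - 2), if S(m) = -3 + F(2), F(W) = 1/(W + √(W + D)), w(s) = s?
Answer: -175 - √2 ≈ -176.41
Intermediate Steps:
F(W) = 1/(W + √(6 + W)) (F(W) = 1/(W + √(W + 6)) = 1/(W + √(6 + W)))
S(m) = -3 + 1/(2 + 2*√2) (S(m) = -3 + 1/(2 + √(6 + 2)) = -3 + 1/(2 + √8) = -3 + 1/(2 + 2*√2))
(S(-12) + 91)*w(0*3 - 2) = ((-7/2 + √2/2) + 91)*(0*3 - 2) = (175/2 + √2/2)*(0 - 2) = (175/2 + √2/2)*(-2) = -175 - √2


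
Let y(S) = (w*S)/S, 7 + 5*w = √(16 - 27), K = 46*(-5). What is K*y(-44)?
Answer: 322 - 46*I*√11 ≈ 322.0 - 152.56*I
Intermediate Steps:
K = -230
w = -7/5 + I*√11/5 (w = -7/5 + √(16 - 27)/5 = -7/5 + √(-11)/5 = -7/5 + (I*√11)/5 = -7/5 + I*√11/5 ≈ -1.4 + 0.66333*I)
y(S) = -7/5 + I*√11/5 (y(S) = ((-7/5 + I*√11/5)*S)/S = (S*(-7/5 + I*√11/5))/S = -7/5 + I*√11/5)
K*y(-44) = -230*(-7/5 + I*√11/5) = 322 - 46*I*√11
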